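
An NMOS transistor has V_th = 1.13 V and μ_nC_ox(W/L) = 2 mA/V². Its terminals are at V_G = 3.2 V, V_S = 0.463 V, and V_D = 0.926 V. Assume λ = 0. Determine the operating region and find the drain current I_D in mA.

Triode; I_D = 1.27 mA

V_GS = V_G − V_S = 3.2 − 0.463 = 2.74 V; V_DS = V_D − V_S = 0.926 − 0.463 = 0.463 V.
V_ov = V_GS − V_th = 2.74 − 1.13 = 1.61 V.
Since V_DS = 0.463 V < V_ov = 1.61 V, the device is in the triode region.
I_D = k_n [V_ov · V_DS − ½ V_DS²] = 2 × [1.61 × 0.463 − 0.5 × 0.463²] = 1.27 mA.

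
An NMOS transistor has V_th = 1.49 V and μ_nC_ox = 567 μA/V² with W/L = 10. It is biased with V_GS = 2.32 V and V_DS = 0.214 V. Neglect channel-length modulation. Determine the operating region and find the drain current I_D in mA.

Triode; I_D = 0.877 mA

k_n = μ_nC_ox · (W/L) = 5.67 mA/V².
V_ov = V_GS − V_th = 2.32 − 1.49 = 0.83 V.
Since V_DS = 0.214 V < V_ov = 0.83 V, the device is in the triode region.
I_D = k_n [V_ov · V_DS − ½ V_DS²] = 5.67 × [0.83 × 0.214 − 0.5 × 0.214²] = 0.877 mA.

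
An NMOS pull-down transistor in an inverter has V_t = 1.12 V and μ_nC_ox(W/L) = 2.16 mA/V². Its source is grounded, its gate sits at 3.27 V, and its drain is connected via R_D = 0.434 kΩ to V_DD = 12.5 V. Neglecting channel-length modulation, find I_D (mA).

V_GS = V_G = 3.27 V, so V_ov = 3.27 − 1.12 = 2.15 V.
Assume saturation: I_D = ½ k_n V_ov² = 0.5 × 2.16 × 2.15² = 4.99 mA, giving V_DS = V_DD − I_D R_D = 12.5 − 4.99 × 0.434 = 10.3 V.
V_DS = 10.3 V ≥ V_ov = 2.15 V, confirming saturation.

I_D = 4.99 mA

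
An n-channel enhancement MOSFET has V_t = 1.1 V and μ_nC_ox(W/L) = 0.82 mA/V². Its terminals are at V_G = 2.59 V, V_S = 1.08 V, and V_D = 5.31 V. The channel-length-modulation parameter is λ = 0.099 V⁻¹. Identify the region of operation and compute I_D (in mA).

Saturation; I_D = 0.0978 mA

V_GS = V_G − V_S = 2.59 − 1.08 = 1.51 V; V_DS = V_D − V_S = 5.31 − 1.08 = 4.23 V.
V_ov = V_GS − V_t = 1.51 − 1.1 = 0.41 V.
Since V_DS = 4.23 V ≥ V_ov = 0.41 V, the device is in saturation.
I_D = ½ k_n V_ov² (1 + λ V_DS) = 0.5 × 0.82 × 0.41² × (1 + 0.099 × 4.23) = 0.0978 mA.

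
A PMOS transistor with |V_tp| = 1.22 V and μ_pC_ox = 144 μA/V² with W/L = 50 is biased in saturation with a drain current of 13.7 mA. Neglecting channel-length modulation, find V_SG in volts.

V_SG = 3.17 V

k_p = μ_pC_ox · (W/L) = 7.2 mA/V².
In saturation I_D = ½ k_p (V_SG − |V_tp|)², so V_SG − |V_tp| = √(2 I_D / k_p) = √(2 × 13.7 / 7.2) = 1.95 V.
V_SG = 1.22 + 1.95 = 3.17 V.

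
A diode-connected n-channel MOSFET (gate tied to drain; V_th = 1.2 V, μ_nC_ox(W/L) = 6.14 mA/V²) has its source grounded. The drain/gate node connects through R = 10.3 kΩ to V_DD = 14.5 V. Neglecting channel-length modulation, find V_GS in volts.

V_GS = 1.83 V

With gate tied to drain, V_GS = V_DS ≥ V_GS − V_th, so the device is in saturation.
KCL at the drain: ½ k_n (V_GS − V_th)² = (V_DD − V_GS)/R.
Let x = V_GS − 1.2. Then 31.6 x² + x − 13.3 = 0, giving x = 0.633 V (positive root), so V_GS = 1.83 V.
I_D = (V_DD − V_GS)/R = (14.5 − 1.83) / 10.3 = 1.23 mA.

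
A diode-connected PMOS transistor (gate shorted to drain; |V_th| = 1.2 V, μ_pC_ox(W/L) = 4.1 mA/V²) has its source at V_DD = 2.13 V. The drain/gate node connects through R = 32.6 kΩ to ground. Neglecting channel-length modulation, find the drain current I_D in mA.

I_D = 0.0251 mA

With gate tied to drain, V_SG = V_SD ≥ V_SG − |V_th|, so the device is in saturation.
KCL at the drain: ½ k_p (V_SG − |V_th|)² = (V_DD − V_SG)/R.
Let x = V_SG − 1.2. Then 66.8 x² + x − 0.93 = 0, giving x = 0.111 V (positive root), so V_SG = 1.31 V.
I_D = (V_DD − V_SG)/R = (2.13 − 1.31) / 32.6 = 0.0251 mA.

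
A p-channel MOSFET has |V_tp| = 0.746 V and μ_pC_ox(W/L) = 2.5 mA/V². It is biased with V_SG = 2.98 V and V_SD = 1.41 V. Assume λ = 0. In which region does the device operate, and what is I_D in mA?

V_ov = V_SG − |V_tp| = 2.98 − 0.746 = 2.23 V.
Since V_SD = 1.41 V < V_ov = 2.23 V, the device is in the triode region.
I_D = k_p [V_ov · V_SD − ½ V_SD²] = 2.5 × [2.23 × 1.41 − 0.5 × 1.41²] = 5.39 mA.

Triode; I_D = 5.39 mA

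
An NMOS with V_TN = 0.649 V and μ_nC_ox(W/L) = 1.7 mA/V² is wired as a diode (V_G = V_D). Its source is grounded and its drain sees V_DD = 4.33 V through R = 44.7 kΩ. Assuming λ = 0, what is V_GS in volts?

With gate tied to drain, V_GS = V_DS ≥ V_GS − V_TN, so the device is in saturation.
KCL at the drain: ½ k_n (V_GS − V_TN)² = (V_DD − V_GS)/R.
Let x = V_GS − 0.649. Then 38 x² + x − 3.681 = 0, giving x = 0.298 V (positive root), so V_GS = 0.947 V.
I_D = (V_DD − V_GS)/R = (4.33 − 0.947) / 44.7 = 0.0757 mA.

V_GS = 0.947 V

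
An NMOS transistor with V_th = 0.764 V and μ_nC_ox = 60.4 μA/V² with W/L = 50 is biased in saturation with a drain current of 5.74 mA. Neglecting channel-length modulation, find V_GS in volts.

V_GS = 2.71 V

k_n = μ_nC_ox · (W/L) = 3.02 mA/V².
In saturation I_D = ½ k_n (V_GS − V_th)², so V_GS − V_th = √(2 I_D / k_n) = √(2 × 5.74 / 3.02) = 1.95 V.
V_GS = 0.764 + 1.95 = 2.71 V.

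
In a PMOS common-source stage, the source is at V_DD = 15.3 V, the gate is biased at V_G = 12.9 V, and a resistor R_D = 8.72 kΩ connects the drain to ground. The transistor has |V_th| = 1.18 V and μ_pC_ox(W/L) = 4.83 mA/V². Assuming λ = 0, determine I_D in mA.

I_D = 1.72 mA

V_SG = V_DD − V_G = 15.3 − 12.9 = 2.4 V, so V_ov = 2.4 − 1.18 = 1.22 V.
Assume saturation: I_D = ½ k_p V_ov² = 0.5 × 4.83 × 1.22² = 3.59 mA, giving V_SD = V_DD − I_D R_D = 15.3 − 3.59 × 8.72 = -16 V.
But -16 V < V_ov = 1.22 V, so the device is actually in triode.
In triode I_D = k_p[V_ov V_SD − ½ V_SD²] and I_D = (V_DD − V_SD)/R_D. Equating: 21.1 V_SD² − 52.38 V_SD + 15.3 = 0, giving V_SD = 0.338 V (the root below V_ov).
I_D = (15.3 − 0.338) / 8.72 = 1.72 mA.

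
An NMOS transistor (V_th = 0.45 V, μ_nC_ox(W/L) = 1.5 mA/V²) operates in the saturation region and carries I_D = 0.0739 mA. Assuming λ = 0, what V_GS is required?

V_GS = 0.764 V

In saturation I_D = ½ k_n (V_GS − V_th)², so V_GS − V_th = √(2 I_D / k_n) = √(2 × 0.0739 / 1.5) = 0.314 V.
V_GS = 0.45 + 0.314 = 0.764 V.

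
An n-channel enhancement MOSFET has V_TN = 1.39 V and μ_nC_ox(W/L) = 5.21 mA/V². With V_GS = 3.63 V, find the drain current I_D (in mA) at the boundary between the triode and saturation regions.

At the boundary V_DS = V_ov = V_GS − V_TN = 3.63 − 1.39 = 2.24 V.
I_D = ½ k_n V_ov² = 0.5 × 5.21 × 2.24² = 13.1 mA.

I_D = 13.1 mA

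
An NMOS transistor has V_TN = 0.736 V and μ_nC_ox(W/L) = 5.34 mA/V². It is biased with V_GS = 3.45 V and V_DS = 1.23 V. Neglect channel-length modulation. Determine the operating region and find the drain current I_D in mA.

V_ov = V_GS − V_TN = 3.45 − 0.736 = 2.71 V.
Since V_DS = 1.23 V < V_ov = 2.71 V, the device is in the triode region.
I_D = k_n [V_ov · V_DS − ½ V_DS²] = 5.34 × [2.71 × 1.23 − 0.5 × 1.23²] = 13.8 mA.

Triode; I_D = 13.8 mA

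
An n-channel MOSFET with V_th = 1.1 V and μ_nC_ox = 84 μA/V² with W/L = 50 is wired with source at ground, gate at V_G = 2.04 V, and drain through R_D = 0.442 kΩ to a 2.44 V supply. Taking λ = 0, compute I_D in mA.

V_GS = V_G = 2.04 V, so V_ov = 2.04 − 1.1 = 0.94 V.
k_n = μ_nC_ox · (W/L) = 4.2 mA/V².
Assume saturation: I_D = ½ k_n V_ov² = 0.5 × 4.2 × 0.94² = 1.86 mA, giving V_DS = V_DD − I_D R_D = 2.44 − 1.86 × 0.442 = 1.62 V.
V_DS = 1.62 V ≥ V_ov = 0.94 V, confirming saturation.

I_D = 1.86 mA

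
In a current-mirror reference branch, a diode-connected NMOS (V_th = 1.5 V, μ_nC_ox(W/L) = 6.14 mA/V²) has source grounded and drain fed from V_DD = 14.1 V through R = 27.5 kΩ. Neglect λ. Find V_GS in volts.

With gate tied to drain, V_GS = V_DS ≥ V_GS − V_th, so the device is in saturation.
KCL at the drain: ½ k_n (V_GS − V_th)² = (V_DD − V_GS)/R.
Let x = V_GS − 1.5. Then 84.4 x² + x − 12.6 = 0, giving x = 0.38 V (positive root), so V_GS = 1.88 V.
I_D = (V_DD − V_GS)/R = (14.1 − 1.88) / 27.5 = 0.444 mA.

V_GS = 1.88 V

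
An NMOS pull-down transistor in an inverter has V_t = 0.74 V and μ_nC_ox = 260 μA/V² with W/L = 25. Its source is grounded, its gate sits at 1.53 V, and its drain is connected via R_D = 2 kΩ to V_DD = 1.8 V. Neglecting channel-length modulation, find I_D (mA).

V_GS = V_G = 1.53 V, so V_ov = 1.53 − 0.74 = 0.79 V.
k_n = μ_nC_ox · (W/L) = 6.5 mA/V².
Assume saturation: I_D = ½ k_n V_ov² = 0.5 × 6.5 × 0.79² = 2.03 mA, giving V_DS = V_DD − I_D R_D = 1.8 − 2.03 × 2 = -2.26 V.
But -2.26 V < V_ov = 0.79 V, so the device is actually in triode.
In triode I_D = k_n[V_ov V_DS − ½ V_DS²] and I_D = (V_DD − V_DS)/R_D. Equating: 6.5 V_DS² − 11.27 V_DS + 1.8 = 0, giving V_DS = 0.178 V (the root below V_ov).
I_D = (1.8 − 0.178) / 2 = 0.811 mA.

I_D = 0.811 mA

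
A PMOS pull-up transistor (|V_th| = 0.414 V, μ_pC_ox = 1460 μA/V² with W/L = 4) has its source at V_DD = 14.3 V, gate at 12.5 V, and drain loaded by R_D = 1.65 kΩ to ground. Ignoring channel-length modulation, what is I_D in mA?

I_D = 5.61 mA

V_SG = V_DD − V_G = 14.3 − 12.5 = 1.8 V, so V_ov = 1.8 − 0.414 = 1.39 V.
k_p = μ_pC_ox · (W/L) = 5.84 mA/V².
Assume saturation: I_D = ½ k_p V_ov² = 0.5 × 5.84 × 1.39² = 5.61 mA, giving V_SD = V_DD − I_D R_D = 14.3 − 5.61 × 1.65 = 5.04 V.
V_SD = 5.04 V ≥ V_ov = 1.39 V, confirming saturation.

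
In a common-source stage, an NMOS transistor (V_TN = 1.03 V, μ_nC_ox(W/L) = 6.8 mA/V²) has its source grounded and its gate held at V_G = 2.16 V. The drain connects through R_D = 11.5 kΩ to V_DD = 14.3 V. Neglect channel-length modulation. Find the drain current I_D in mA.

V_GS = V_G = 2.16 V, so V_ov = 2.16 − 1.03 = 1.13 V.
Assume saturation: I_D = ½ k_n V_ov² = 0.5 × 6.8 × 1.13² = 4.34 mA, giving V_DS = V_DD − I_D R_D = 14.3 − 4.34 × 11.5 = -35.6 V.
But -35.6 V < V_ov = 1.13 V, so the device is actually in triode.
In triode I_D = k_n[V_ov V_DS − ½ V_DS²] and I_D = (V_DD − V_DS)/R_D. Equating: 39.1 V_DS² − 89.37 V_DS + 14.3 = 0, giving V_DS = 0.173 V (the root below V_ov).
I_D = (14.3 − 0.173) / 11.5 = 1.23 mA.

I_D = 1.23 mA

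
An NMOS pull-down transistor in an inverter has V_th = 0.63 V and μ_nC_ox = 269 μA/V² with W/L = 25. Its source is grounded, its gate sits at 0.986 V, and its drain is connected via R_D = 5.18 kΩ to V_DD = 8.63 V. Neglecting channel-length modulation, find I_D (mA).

V_GS = V_G = 0.986 V, so V_ov = 0.986 − 0.63 = 0.356 V.
k_n = μ_nC_ox · (W/L) = 6.725 mA/V².
Assume saturation: I_D = ½ k_n V_ov² = 0.5 × 6.725 × 0.356² = 0.426 mA, giving V_DS = V_DD − I_D R_D = 8.63 − 0.426 × 5.18 = 6.42 V.
V_DS = 6.42 V ≥ V_ov = 0.356 V, confirming saturation.

I_D = 0.426 mA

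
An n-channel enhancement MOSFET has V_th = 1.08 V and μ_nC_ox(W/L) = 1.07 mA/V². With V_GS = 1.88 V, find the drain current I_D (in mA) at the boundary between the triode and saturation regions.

I_D = 0.342 mA

At the boundary V_DS = V_ov = V_GS − V_th = 1.88 − 1.08 = 0.8 V.
I_D = ½ k_n V_ov² = 0.5 × 1.07 × 0.8² = 0.342 mA.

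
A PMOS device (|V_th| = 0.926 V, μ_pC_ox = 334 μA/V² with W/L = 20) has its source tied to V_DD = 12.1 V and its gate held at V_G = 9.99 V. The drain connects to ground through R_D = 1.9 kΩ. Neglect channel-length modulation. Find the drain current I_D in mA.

V_SG = V_DD − V_G = 12.1 − 9.99 = 2.11 V, so V_ov = 2.11 − 0.926 = 1.18 V.
k_p = μ_pC_ox · (W/L) = 6.68 mA/V².
Assume saturation: I_D = ½ k_p V_ov² = 0.5 × 6.68 × 1.18² = 4.68 mA, giving V_SD = V_DD − I_D R_D = 12.1 − 4.68 × 1.9 = 3.2 V.
V_SD = 3.2 V ≥ V_ov = 1.18 V, confirming saturation.

I_D = 4.68 mA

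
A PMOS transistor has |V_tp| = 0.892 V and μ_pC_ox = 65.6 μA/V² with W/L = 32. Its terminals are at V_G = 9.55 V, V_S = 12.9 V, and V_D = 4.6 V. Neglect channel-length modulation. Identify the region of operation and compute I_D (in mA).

V_SG = V_S − V_G = 12.9 − 9.55 = 3.35 V; V_SD = V_S − V_D = 12.9 − 4.6 = 8.3 V.
k_p = μ_pC_ox · (W/L) = 2.099 mA/V².
V_ov = V_SG − |V_tp| = 3.35 − 0.892 = 2.46 V.
Since V_SD = 8.3 V ≥ V_ov = 2.46 V, the device is in saturation.
I_D = ½ k_p V_ov² = 0.5 × 2.099 × 2.46² = 6.34 mA.

Saturation; I_D = 6.34 mA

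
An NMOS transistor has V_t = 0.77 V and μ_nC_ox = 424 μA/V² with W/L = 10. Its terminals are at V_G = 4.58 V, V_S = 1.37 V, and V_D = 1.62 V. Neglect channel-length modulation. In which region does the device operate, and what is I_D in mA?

Triode; I_D = 2.45 mA

V_GS = V_G − V_S = 4.58 − 1.37 = 3.21 V; V_DS = V_D − V_S = 1.62 − 1.37 = 0.25 V.
k_n = μ_nC_ox · (W/L) = 4.24 mA/V².
V_ov = V_GS − V_t = 3.21 − 0.77 = 2.44 V.
Since V_DS = 0.25 V < V_ov = 2.44 V, the device is in the triode region.
I_D = k_n [V_ov · V_DS − ½ V_DS²] = 4.24 × [2.44 × 0.25 − 0.5 × 0.25²] = 2.45 mA.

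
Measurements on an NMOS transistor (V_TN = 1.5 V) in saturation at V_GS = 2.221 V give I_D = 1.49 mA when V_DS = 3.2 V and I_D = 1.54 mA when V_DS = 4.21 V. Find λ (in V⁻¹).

With V_GS fixed, I_D ∝ (1 + λ V_DS) in saturation, so I_D2/I_D1 = (1 + λ V_DS2)/(1 + λ V_DS1).
1.54/1.49 = 1.034 = (1 + 4.21 λ)/(1 + 3.2 λ).
Solving: λ (I_D1 V_DS2 − I_D2 V_DS1) = I_D2 − I_D1, so λ = (1.54 − 1.49) / (1.49 × 4.21 − 1.54 × 3.2) = 0.05 / 1.34 = 0.0372 V⁻¹.

λ = 0.0372 V⁻¹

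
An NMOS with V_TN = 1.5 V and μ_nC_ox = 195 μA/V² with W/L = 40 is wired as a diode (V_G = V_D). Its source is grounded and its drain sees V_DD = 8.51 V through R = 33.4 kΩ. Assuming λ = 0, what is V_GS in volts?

V_GS = 1.73 V

With gate tied to drain, V_GS = V_DS ≥ V_GS − V_TN, so the device is in saturation.
k_n = μ_nC_ox · (W/L) = 7.8 mA/V².
KCL at the drain: ½ k_n (V_GS − V_TN)² = (V_DD − V_GS)/R.
Let x = V_GS − 1.5. Then 130 x² + x − 7.01 = 0, giving x = 0.228 V (positive root), so V_GS = 1.73 V.
I_D = (V_DD − V_GS)/R = (8.51 − 1.73) / 33.4 = 0.203 mA.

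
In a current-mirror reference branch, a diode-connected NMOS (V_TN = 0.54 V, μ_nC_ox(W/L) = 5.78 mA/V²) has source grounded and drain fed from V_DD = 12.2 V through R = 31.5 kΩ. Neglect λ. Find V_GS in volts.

With gate tied to drain, V_GS = V_DS ≥ V_GS − V_TN, so the device is in saturation.
KCL at the drain: ½ k_n (V_GS − V_TN)² = (V_DD − V_GS)/R.
Let x = V_GS − 0.54. Then 91 x² + x − 11.66 = 0, giving x = 0.352 V (positive root), so V_GS = 0.892 V.
I_D = (V_DD − V_GS)/R = (12.2 − 0.892) / 31.5 = 0.359 mA.

V_GS = 0.892 V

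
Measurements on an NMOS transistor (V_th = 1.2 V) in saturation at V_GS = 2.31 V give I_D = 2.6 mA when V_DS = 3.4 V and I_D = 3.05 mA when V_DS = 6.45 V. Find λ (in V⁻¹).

λ = 0.0703 V⁻¹

With V_GS fixed, I_D ∝ (1 + λ V_DS) in saturation, so I_D2/I_D1 = (1 + λ V_DS2)/(1 + λ V_DS1).
3.05/2.6 = 1.173 = (1 + 6.45 λ)/(1 + 3.4 λ).
Solving: λ (I_D1 V_DS2 − I_D2 V_DS1) = I_D2 − I_D1, so λ = (3.05 − 2.6) / (2.6 × 6.45 − 3.05 × 3.4) = 0.45 / 6.4 = 0.0703 V⁻¹.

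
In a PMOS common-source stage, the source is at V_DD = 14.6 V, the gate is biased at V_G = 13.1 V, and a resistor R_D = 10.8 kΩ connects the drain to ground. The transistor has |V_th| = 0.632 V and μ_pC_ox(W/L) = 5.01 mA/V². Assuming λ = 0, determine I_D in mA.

V_SG = V_DD − V_G = 14.6 − 13.1 = 1.5 V, so V_ov = 1.5 − 0.632 = 0.868 V.
Assume saturation: I_D = ½ k_p V_ov² = 0.5 × 5.01 × 0.868² = 1.89 mA, giving V_SD = V_DD − I_D R_D = 14.6 − 1.89 × 10.8 = -5.78 V.
But -5.78 V < V_ov = 0.868 V, so the device is actually in triode.
In triode I_D = k_p[V_ov V_SD − ½ V_SD²] and I_D = (V_DD − V_SD)/R_D. Equating: 27.1 V_SD² − 47.97 V_SD + 14.6 = 0, giving V_SD = 0.39 V (the root below V_ov).
I_D = (14.6 − 0.39) / 10.8 = 1.32 mA.

I_D = 1.32 mA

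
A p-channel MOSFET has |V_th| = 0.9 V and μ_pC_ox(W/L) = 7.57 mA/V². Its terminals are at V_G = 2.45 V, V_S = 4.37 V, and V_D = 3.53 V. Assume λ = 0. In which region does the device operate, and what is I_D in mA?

Triode; I_D = 3.82 mA

V_SG = V_S − V_G = 4.37 − 2.45 = 1.92 V; V_SD = V_S − V_D = 4.37 − 3.53 = 0.84 V.
V_ov = V_SG − |V_th| = 1.92 − 0.9 = 1.02 V.
Since V_SD = 0.84 V < V_ov = 1.02 V, the device is in the triode region.
I_D = k_p [V_ov · V_SD − ½ V_SD²] = 7.57 × [1.02 × 0.84 − 0.5 × 0.84²] = 3.82 mA.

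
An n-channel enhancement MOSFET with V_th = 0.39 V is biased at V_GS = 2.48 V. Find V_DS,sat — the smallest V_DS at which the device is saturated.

The boundary between triode and saturation is V_DS = V_GS − V_th = V_ov.
V_ov = 2.48 − 0.39 = 2.09 V.

V_DS,sat = 2.09 V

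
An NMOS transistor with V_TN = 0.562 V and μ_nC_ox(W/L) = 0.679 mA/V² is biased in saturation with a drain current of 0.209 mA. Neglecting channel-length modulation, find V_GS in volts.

V_GS = 1.35 V

In saturation I_D = ½ k_n (V_GS − V_TN)², so V_GS − V_TN = √(2 I_D / k_n) = √(2 × 0.209 / 0.679) = 0.785 V.
V_GS = 0.562 + 0.785 = 1.35 V.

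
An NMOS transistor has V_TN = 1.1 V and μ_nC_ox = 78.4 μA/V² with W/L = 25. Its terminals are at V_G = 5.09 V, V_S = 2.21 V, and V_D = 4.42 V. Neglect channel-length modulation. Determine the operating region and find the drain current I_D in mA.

Saturation; I_D = 3.11 mA

V_GS = V_G − V_S = 5.09 − 2.21 = 2.88 V; V_DS = V_D − V_S = 4.42 − 2.21 = 2.21 V.
k_n = μ_nC_ox · (W/L) = 1.96 mA/V².
V_ov = V_GS − V_TN = 2.88 − 1.1 = 1.78 V.
Since V_DS = 2.21 V ≥ V_ov = 1.78 V, the device is in saturation.
I_D = ½ k_n V_ov² = 0.5 × 1.96 × 1.78² = 3.11 mA.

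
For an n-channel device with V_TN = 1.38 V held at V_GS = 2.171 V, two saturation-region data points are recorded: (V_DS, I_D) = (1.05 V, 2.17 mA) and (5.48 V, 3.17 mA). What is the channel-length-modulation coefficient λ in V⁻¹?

λ = 0.117 V⁻¹

With V_GS fixed, I_D ∝ (1 + λ V_DS) in saturation, so I_D2/I_D1 = (1 + λ V_DS2)/(1 + λ V_DS1).
3.17/2.17 = 1.461 = (1 + 5.48 λ)/(1 + 1.05 λ).
Solving: λ (I_D1 V_DS2 − I_D2 V_DS1) = I_D2 − I_D1, so λ = (3.17 − 2.17) / (2.17 × 5.48 − 3.17 × 1.05) = 1 / 8.56 = 0.117 V⁻¹.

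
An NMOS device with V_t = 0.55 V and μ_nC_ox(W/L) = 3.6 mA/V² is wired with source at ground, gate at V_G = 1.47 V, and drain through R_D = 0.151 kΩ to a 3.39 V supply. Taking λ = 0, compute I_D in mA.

I_D = 1.52 mA

V_GS = V_G = 1.47 V, so V_ov = 1.47 − 0.55 = 0.92 V.
Assume saturation: I_D = ½ k_n V_ov² = 0.5 × 3.6 × 0.92² = 1.52 mA, giving V_DS = V_DD − I_D R_D = 3.39 − 1.52 × 0.151 = 3.16 V.
V_DS = 3.16 V ≥ V_ov = 0.92 V, confirming saturation.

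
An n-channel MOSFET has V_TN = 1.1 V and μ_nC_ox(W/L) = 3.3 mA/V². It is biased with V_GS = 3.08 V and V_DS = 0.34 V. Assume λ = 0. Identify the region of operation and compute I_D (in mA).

Triode; I_D = 2.03 mA

V_ov = V_GS − V_TN = 3.08 − 1.1 = 1.98 V.
Since V_DS = 0.34 V < V_ov = 1.98 V, the device is in the triode region.
I_D = k_n [V_ov · V_DS − ½ V_DS²] = 3.3 × [1.98 × 0.34 − 0.5 × 0.34²] = 2.03 mA.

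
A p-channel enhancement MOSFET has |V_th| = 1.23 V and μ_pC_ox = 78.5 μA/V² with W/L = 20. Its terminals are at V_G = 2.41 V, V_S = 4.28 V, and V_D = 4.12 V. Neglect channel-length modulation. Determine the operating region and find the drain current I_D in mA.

V_SG = V_S − V_G = 4.28 − 2.41 = 1.87 V; V_SD = V_S − V_D = 4.28 − 4.12 = 0.16 V.
k_p = μ_pC_ox · (W/L) = 1.57 mA/V².
V_ov = V_SG − |V_th| = 1.87 − 1.23 = 0.64 V.
Since V_SD = 0.16 V < V_ov = 0.64 V, the device is in the triode region.
I_D = k_p [V_ov · V_SD − ½ V_SD²] = 1.57 × [0.64 × 0.16 − 0.5 × 0.16²] = 0.141 mA.

Triode; I_D = 0.141 mA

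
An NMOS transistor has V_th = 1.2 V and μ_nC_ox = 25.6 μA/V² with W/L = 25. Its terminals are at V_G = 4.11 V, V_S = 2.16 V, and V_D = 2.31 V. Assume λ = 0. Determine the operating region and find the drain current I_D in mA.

Triode; I_D = 0.0648 mA

V_GS = V_G − V_S = 4.11 − 2.16 = 1.95 V; V_DS = V_D − V_S = 2.31 − 2.16 = 0.15 V.
k_n = μ_nC_ox · (W/L) = 0.64 mA/V².
V_ov = V_GS − V_th = 1.95 − 1.2 = 0.75 V.
Since V_DS = 0.15 V < V_ov = 0.75 V, the device is in the triode region.
I_D = k_n [V_ov · V_DS − ½ V_DS²] = 0.64 × [0.75 × 0.15 − 0.5 × 0.15²] = 0.0648 mA.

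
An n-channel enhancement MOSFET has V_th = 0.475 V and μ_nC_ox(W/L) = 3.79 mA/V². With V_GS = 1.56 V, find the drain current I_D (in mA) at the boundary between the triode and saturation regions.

At the boundary V_DS = V_ov = V_GS − V_th = 1.56 − 0.475 = 1.08 V.
I_D = ½ k_n V_ov² = 0.5 × 3.79 × 1.08² = 2.23 mA.

I_D = 2.23 mA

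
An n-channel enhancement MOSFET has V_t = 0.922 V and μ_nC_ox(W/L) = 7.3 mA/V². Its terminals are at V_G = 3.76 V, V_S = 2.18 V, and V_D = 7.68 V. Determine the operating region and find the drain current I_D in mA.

V_GS = V_G − V_S = 3.76 − 2.18 = 1.58 V; V_DS = V_D − V_S = 7.68 − 2.18 = 5.5 V.
V_ov = V_GS − V_t = 1.58 − 0.922 = 0.658 V.
Since V_DS = 5.5 V ≥ V_ov = 0.658 V, the device is in saturation.
I_D = ½ k_n V_ov² = 0.5 × 7.3 × 0.658² = 1.58 mA.

Saturation; I_D = 1.58 mA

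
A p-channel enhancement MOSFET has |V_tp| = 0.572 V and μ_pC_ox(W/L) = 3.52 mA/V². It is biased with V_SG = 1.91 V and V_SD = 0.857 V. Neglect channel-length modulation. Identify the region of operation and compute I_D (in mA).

V_ov = V_SG − |V_tp| = 1.91 − 0.572 = 1.34 V.
Since V_SD = 0.857 V < V_ov = 1.34 V, the device is in the triode region.
I_D = k_p [V_ov · V_SD − ½ V_SD²] = 3.52 × [1.34 × 0.857 − 0.5 × 0.857²] = 2.74 mA.

Triode; I_D = 2.74 mA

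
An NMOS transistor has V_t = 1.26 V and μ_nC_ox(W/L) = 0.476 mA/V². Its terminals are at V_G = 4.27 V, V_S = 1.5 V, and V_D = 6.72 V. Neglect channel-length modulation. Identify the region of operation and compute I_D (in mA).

Saturation; I_D = 0.543 mA

V_GS = V_G − V_S = 4.27 − 1.5 = 2.77 V; V_DS = V_D − V_S = 6.72 − 1.5 = 5.22 V.
V_ov = V_GS − V_t = 2.77 − 1.26 = 1.51 V.
Since V_DS = 5.22 V ≥ V_ov = 1.51 V, the device is in saturation.
I_D = ½ k_n V_ov² = 0.5 × 0.476 × 1.51² = 0.543 mA.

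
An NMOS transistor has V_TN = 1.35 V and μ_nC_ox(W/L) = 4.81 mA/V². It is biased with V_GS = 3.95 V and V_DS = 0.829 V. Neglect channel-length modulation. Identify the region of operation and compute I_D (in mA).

V_ov = V_GS − V_TN = 3.95 − 1.35 = 2.6 V.
Since V_DS = 0.829 V < V_ov = 2.6 V, the device is in the triode region.
I_D = k_n [V_ov · V_DS − ½ V_DS²] = 4.81 × [2.6 × 0.829 − 0.5 × 0.829²] = 8.71 mA.

Triode; I_D = 8.71 mA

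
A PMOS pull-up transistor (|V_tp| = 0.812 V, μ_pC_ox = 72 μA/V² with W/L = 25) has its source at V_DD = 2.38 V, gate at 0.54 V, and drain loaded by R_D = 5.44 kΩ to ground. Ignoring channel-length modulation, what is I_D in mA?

V_SG = V_DD − V_G = 2.38 − 0.54 = 1.84 V, so V_ov = 1.84 − 0.812 = 1.03 V.
k_p = μ_pC_ox · (W/L) = 1.8 mA/V².
Assume saturation: I_D = ½ k_p V_ov² = 0.5 × 1.8 × 1.03² = 0.951 mA, giving V_SD = V_DD − I_D R_D = 2.38 − 0.951 × 5.44 = -2.79 V.
But -2.79 V < V_ov = 1.03 V, so the device is actually in triode.
In triode I_D = k_p[V_ov V_SD − ½ V_SD²] and I_D = (V_DD − V_SD)/R_D. Equating: 4.9 V_SD² − 11.07 V_SD + 2.38 = 0, giving V_SD = 0.241 V (the root below V_ov).
I_D = (2.38 − 0.241) / 5.44 = 0.393 mA.

I_D = 0.393 mA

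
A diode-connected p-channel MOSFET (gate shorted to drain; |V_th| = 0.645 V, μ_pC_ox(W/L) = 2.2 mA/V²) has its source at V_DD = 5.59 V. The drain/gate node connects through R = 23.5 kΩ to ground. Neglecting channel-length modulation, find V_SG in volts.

V_SG = 1.06 V

With gate tied to drain, V_SG = V_SD ≥ V_SG − |V_th|, so the device is in saturation.
KCL at the drain: ½ k_p (V_SG − |V_th|)² = (V_DD − V_SG)/R.
Let x = V_SG − 0.645. Then 25.9 x² + x − 4.945 = 0, giving x = 0.418 V (positive root), so V_SG = 1.06 V.
I_D = (V_DD − V_SG)/R = (5.59 − 1.06) / 23.5 = 0.193 mA.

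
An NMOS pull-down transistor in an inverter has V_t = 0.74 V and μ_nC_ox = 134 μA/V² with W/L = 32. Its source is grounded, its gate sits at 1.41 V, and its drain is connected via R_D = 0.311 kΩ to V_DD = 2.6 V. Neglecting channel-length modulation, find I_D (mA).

V_GS = V_G = 1.41 V, so V_ov = 1.41 − 0.74 = 0.67 V.
k_n = μ_nC_ox · (W/L) = 4.288 mA/V².
Assume saturation: I_D = ½ k_n V_ov² = 0.5 × 4.288 × 0.67² = 0.962 mA, giving V_DS = V_DD − I_D R_D = 2.6 − 0.962 × 0.311 = 2.3 V.
V_DS = 2.3 V ≥ V_ov = 0.67 V, confirming saturation.

I_D = 0.962 mA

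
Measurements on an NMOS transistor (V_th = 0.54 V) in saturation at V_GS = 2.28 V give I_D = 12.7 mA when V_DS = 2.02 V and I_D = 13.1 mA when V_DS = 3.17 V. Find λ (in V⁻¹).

With V_GS fixed, I_D ∝ (1 + λ V_DS) in saturation, so I_D2/I_D1 = (1 + λ V_DS2)/(1 + λ V_DS1).
13.1/12.7 = 1.031 = (1 + 3.17 λ)/(1 + 2.02 λ).
Solving: λ (I_D1 V_DS2 − I_D2 V_DS1) = I_D2 − I_D1, so λ = (13.1 − 12.7) / (12.7 × 3.17 − 13.1 × 2.02) = 0.4 / 13.8 = 0.029 V⁻¹.

λ = 0.0290 V⁻¹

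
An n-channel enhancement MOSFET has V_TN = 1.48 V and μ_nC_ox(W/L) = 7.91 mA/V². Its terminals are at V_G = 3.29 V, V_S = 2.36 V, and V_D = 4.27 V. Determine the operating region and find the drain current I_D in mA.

V_GS = V_G − V_S = 3.29 − 2.36 = 0.93 V; V_DS = V_D − V_S = 4.27 − 2.36 = 1.91 V.
V_GS = 0.93 V < V_TN = 1.48 V, so the transistor is in cutoff.

Cutoff; I_D = 0 mA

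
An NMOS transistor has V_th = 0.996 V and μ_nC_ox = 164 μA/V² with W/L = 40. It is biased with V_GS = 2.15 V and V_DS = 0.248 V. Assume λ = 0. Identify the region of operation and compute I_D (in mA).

k_n = μ_nC_ox · (W/L) = 6.56 mA/V².
V_ov = V_GS − V_th = 2.15 − 0.996 = 1.15 V.
Since V_DS = 0.248 V < V_ov = 1.15 V, the device is in the triode region.
I_D = k_n [V_ov · V_DS − ½ V_DS²] = 6.56 × [1.15 × 0.248 − 0.5 × 0.248²] = 1.68 mA.

Triode; I_D = 1.68 mA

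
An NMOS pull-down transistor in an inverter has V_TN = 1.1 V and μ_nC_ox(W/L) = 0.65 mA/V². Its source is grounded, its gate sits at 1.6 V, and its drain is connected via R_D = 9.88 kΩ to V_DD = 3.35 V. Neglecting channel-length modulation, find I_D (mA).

I_D = 0.0813 mA

V_GS = V_G = 1.6 V, so V_ov = 1.6 − 1.1 = 0.5 V.
Assume saturation: I_D = ½ k_n V_ov² = 0.5 × 0.65 × 0.5² = 0.0813 mA, giving V_DS = V_DD − I_D R_D = 3.35 − 0.0813 × 9.88 = 2.55 V.
V_DS = 2.55 V ≥ V_ov = 0.5 V, confirming saturation.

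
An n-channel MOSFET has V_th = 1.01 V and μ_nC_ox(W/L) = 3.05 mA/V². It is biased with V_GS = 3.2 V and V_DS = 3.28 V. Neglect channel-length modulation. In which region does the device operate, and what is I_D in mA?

V_ov = V_GS − V_th = 3.2 − 1.01 = 2.19 V.
Since V_DS = 3.28 V ≥ V_ov = 2.19 V, the device is in saturation.
I_D = ½ k_n V_ov² = 0.5 × 3.05 × 2.19² = 7.31 mA.

Saturation; I_D = 7.31 mA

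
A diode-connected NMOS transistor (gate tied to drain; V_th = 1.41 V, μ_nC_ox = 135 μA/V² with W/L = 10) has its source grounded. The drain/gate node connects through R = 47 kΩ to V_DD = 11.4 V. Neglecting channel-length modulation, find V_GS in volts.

V_GS = 1.96 V

With gate tied to drain, V_GS = V_DS ≥ V_GS − V_th, so the device is in saturation.
k_n = μ_nC_ox · (W/L) = 1.35 mA/V².
KCL at the drain: ½ k_n (V_GS − V_th)² = (V_DD − V_GS)/R.
Let x = V_GS − 1.41. Then 31.7 x² + x − 9.99 = 0, giving x = 0.546 V (positive root), so V_GS = 1.96 V.
I_D = (V_DD − V_GS)/R = (11.4 − 1.96) / 47 = 0.201 mA.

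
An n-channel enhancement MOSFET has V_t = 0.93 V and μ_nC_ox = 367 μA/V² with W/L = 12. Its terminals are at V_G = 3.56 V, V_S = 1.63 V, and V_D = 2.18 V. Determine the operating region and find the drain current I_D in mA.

Triode; I_D = 1.76 mA

V_GS = V_G − V_S = 3.56 − 1.63 = 1.93 V; V_DS = V_D − V_S = 2.18 − 1.63 = 0.55 V.
k_n = μ_nC_ox · (W/L) = 4.404 mA/V².
V_ov = V_GS − V_t = 1.93 − 0.93 = 1 V.
Since V_DS = 0.55 V < V_ov = 1 V, the device is in the triode region.
I_D = k_n [V_ov · V_DS − ½ V_DS²] = 4.404 × [1 × 0.55 − 0.5 × 0.55²] = 1.76 mA.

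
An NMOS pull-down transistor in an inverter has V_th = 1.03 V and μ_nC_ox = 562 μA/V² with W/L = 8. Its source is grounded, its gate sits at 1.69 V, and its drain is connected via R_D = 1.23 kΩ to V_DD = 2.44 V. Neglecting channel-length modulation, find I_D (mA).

I_D = 0.979 mA

V_GS = V_G = 1.69 V, so V_ov = 1.69 − 1.03 = 0.66 V.
k_n = μ_nC_ox · (W/L) = 4.496 mA/V².
Assume saturation: I_D = ½ k_n V_ov² = 0.5 × 4.496 × 0.66² = 0.979 mA, giving V_DS = V_DD − I_D R_D = 2.44 − 0.979 × 1.23 = 1.24 V.
V_DS = 1.24 V ≥ V_ov = 0.66 V, confirming saturation.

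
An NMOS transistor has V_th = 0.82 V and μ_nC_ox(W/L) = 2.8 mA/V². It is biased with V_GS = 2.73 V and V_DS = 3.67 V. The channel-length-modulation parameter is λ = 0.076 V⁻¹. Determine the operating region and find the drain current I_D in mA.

Saturation; I_D = 6.53 mA

V_ov = V_GS − V_th = 2.73 − 0.82 = 1.91 V.
Since V_DS = 3.67 V ≥ V_ov = 1.91 V, the device is in saturation.
I_D = ½ k_n V_ov² (1 + λ V_DS) = 0.5 × 2.8 × 1.91² × (1 + 0.076 × 3.67) = 6.53 mA.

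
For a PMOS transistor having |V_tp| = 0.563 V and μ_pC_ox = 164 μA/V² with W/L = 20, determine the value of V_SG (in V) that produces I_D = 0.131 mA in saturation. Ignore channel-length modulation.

k_p = μ_pC_ox · (W/L) = 3.28 mA/V².
In saturation I_D = ½ k_p (V_SG − |V_tp|)², so V_SG − |V_tp| = √(2 I_D / k_p) = √(2 × 0.131 / 3.28) = 0.283 V.
V_SG = 0.563 + 0.283 = 0.846 V.

V_SG = 0.846 V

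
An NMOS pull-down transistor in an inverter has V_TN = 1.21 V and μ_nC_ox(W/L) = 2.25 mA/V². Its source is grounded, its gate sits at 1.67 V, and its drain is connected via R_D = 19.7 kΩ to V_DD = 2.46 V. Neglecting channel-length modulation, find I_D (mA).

V_GS = V_G = 1.67 V, so V_ov = 1.67 − 1.21 = 0.46 V.
Assume saturation: I_D = ½ k_n V_ov² = 0.5 × 2.25 × 0.46² = 0.238 mA, giving V_DS = V_DD − I_D R_D = 2.46 − 0.238 × 19.7 = -2.23 V.
But -2.23 V < V_ov = 0.46 V, so the device is actually in triode.
In triode I_D = k_n[V_ov V_DS − ½ V_DS²] and I_D = (V_DD − V_DS)/R_D. Equating: 22.2 V_DS² − 21.39 V_DS + 2.46 = 0, giving V_DS = 0.133 V (the root below V_ov).
I_D = (2.46 − 0.133) / 19.7 = 0.118 mA.

I_D = 0.118 mA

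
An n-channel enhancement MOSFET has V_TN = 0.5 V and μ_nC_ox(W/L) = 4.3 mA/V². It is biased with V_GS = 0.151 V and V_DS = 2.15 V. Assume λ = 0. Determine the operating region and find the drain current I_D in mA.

Cutoff; I_D = 0 mA

V_GS = 0.151 V < V_TN = 0.5 V, so the transistor is in cutoff.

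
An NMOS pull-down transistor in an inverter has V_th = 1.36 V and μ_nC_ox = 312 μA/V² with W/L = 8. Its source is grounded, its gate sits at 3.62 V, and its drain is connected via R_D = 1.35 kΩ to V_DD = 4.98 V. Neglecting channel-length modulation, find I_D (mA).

V_GS = V_G = 3.62 V, so V_ov = 3.62 − 1.36 = 2.26 V.
k_n = μ_nC_ox · (W/L) = 2.496 mA/V².
Assume saturation: I_D = ½ k_n V_ov² = 0.5 × 2.496 × 2.26² = 6.37 mA, giving V_DS = V_DD − I_D R_D = 4.98 − 6.37 × 1.35 = -3.63 V.
But -3.63 V < V_ov = 2.26 V, so the device is actually in triode.
In triode I_D = k_n[V_ov V_DS − ½ V_DS²] and I_D = (V_DD − V_DS)/R_D. Equating: 1.68 V_DS² − 8.615 V_DS + 4.98 = 0, giving V_DS = 0.664 V (the root below V_ov).
I_D = (4.98 − 0.664) / 1.35 = 3.2 mA.

I_D = 3.20 mA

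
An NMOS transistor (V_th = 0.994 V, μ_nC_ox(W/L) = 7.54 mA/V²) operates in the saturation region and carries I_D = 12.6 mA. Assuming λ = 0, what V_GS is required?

V_GS = 2.82 V

In saturation I_D = ½ k_n (V_GS − V_th)², so V_GS − V_th = √(2 I_D / k_n) = √(2 × 12.6 / 7.54) = 1.83 V.
V_GS = 0.994 + 1.83 = 2.82 V.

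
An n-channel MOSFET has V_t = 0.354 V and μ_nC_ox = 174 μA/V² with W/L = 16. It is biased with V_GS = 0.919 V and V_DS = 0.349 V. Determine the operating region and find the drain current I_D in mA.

Triode; I_D = 0.379 mA

k_n = μ_nC_ox · (W/L) = 2.784 mA/V².
V_ov = V_GS − V_t = 0.919 − 0.354 = 0.565 V.
Since V_DS = 0.349 V < V_ov = 0.565 V, the device is in the triode region.
I_D = k_n [V_ov · V_DS − ½ V_DS²] = 2.784 × [0.565 × 0.349 − 0.5 × 0.349²] = 0.379 mA.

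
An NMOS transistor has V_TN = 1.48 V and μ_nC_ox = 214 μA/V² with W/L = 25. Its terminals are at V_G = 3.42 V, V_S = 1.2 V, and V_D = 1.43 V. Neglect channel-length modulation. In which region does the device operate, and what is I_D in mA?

V_GS = V_G − V_S = 3.42 − 1.2 = 2.22 V; V_DS = V_D − V_S = 1.43 − 1.2 = 0.23 V.
k_n = μ_nC_ox · (W/L) = 5.35 mA/V².
V_ov = V_GS − V_TN = 2.22 − 1.48 = 0.74 V.
Since V_DS = 0.23 V < V_ov = 0.74 V, the device is in the triode region.
I_D = k_n [V_ov · V_DS − ½ V_DS²] = 5.35 × [0.74 × 0.23 − 0.5 × 0.23²] = 0.769 mA.

Triode; I_D = 0.769 mA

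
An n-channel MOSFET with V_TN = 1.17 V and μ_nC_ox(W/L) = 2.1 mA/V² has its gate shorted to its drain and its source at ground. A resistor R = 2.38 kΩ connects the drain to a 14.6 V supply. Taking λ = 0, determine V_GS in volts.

With gate tied to drain, V_GS = V_DS ≥ V_GS − V_TN, so the device is in saturation.
KCL at the drain: ½ k_n (V_GS − V_TN)² = (V_DD − V_GS)/R.
Let x = V_GS − 1.17. Then 2.5 x² + x − 13.43 = 0, giving x = 2.13 V (positive root), so V_GS = 3.3 V.
I_D = (V_DD − V_GS)/R = (14.6 − 3.3) / 2.38 = 4.75 mA.

V_GS = 3.30 V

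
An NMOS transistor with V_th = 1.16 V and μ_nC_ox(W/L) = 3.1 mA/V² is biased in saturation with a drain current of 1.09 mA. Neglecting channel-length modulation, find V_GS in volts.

In saturation I_D = ½ k_n (V_GS − V_th)², so V_GS − V_th = √(2 I_D / k_n) = √(2 × 1.09 / 3.1) = 0.839 V.
V_GS = 1.16 + 0.839 = 2 V.

V_GS = 2.00 V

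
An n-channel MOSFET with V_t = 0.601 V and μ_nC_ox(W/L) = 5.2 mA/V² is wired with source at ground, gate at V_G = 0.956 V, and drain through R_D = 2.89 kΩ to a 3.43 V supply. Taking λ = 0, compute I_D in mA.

V_GS = V_G = 0.956 V, so V_ov = 0.956 − 0.601 = 0.355 V.
Assume saturation: I_D = ½ k_n V_ov² = 0.5 × 5.2 × 0.355² = 0.328 mA, giving V_DS = V_DD − I_D R_D = 3.43 − 0.328 × 2.89 = 2.48 V.
V_DS = 2.48 V ≥ V_ov = 0.355 V, confirming saturation.

I_D = 0.328 mA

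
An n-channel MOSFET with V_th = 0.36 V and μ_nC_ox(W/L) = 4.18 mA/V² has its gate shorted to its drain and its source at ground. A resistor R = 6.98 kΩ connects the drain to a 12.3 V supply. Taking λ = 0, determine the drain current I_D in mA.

I_D = 1.59 mA

With gate tied to drain, V_GS = V_DS ≥ V_GS − V_th, so the device is in saturation.
KCL at the drain: ½ k_n (V_GS − V_th)² = (V_DD − V_GS)/R.
Let x = V_GS − 0.36. Then 14.6 x² + x − 11.94 = 0, giving x = 0.871 V (positive root), so V_GS = 1.23 V.
I_D = (V_DD − V_GS)/R = (12.3 − 1.23) / 6.98 = 1.59 mA.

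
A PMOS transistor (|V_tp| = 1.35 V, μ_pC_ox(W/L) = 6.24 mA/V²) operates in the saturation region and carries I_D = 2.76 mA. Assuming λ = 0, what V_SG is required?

In saturation I_D = ½ k_p (V_SG − |V_tp|)², so V_SG − |V_tp| = √(2 I_D / k_p) = √(2 × 2.76 / 6.24) = 0.941 V.
V_SG = 1.35 + 0.941 = 2.29 V.

V_SG = 2.29 V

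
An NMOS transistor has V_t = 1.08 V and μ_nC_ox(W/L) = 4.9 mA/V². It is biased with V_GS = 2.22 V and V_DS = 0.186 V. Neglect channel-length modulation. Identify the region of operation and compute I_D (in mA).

Triode; I_D = 0.954 mA

V_ov = V_GS − V_t = 2.22 − 1.08 = 1.14 V.
Since V_DS = 0.186 V < V_ov = 1.14 V, the device is in the triode region.
I_D = k_n [V_ov · V_DS − ½ V_DS²] = 4.9 × [1.14 × 0.186 − 0.5 × 0.186²] = 0.954 mA.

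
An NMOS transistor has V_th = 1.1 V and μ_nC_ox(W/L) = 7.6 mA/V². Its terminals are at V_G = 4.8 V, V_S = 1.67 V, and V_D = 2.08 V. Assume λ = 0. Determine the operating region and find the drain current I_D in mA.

Triode; I_D = 5.69 mA

V_GS = V_G − V_S = 4.8 − 1.67 = 3.13 V; V_DS = V_D − V_S = 2.08 − 1.67 = 0.41 V.
V_ov = V_GS − V_th = 3.13 − 1.1 = 2.03 V.
Since V_DS = 0.41 V < V_ov = 2.03 V, the device is in the triode region.
I_D = k_n [V_ov · V_DS − ½ V_DS²] = 7.6 × [2.03 × 0.41 − 0.5 × 0.41²] = 5.69 mA.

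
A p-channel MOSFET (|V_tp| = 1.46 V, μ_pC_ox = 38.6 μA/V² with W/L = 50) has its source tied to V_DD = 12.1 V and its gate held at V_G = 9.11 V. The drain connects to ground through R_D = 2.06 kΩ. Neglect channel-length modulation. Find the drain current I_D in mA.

V_SG = V_DD − V_G = 12.1 − 9.11 = 2.99 V, so V_ov = 2.99 − 1.46 = 1.53 V.
k_p = μ_pC_ox · (W/L) = 1.93 mA/V².
Assume saturation: I_D = ½ k_p V_ov² = 0.5 × 1.93 × 1.53² = 2.26 mA, giving V_SD = V_DD − I_D R_D = 12.1 − 2.26 × 2.06 = 7.45 V.
V_SD = 7.45 V ≥ V_ov = 1.53 V, confirming saturation.

I_D = 2.26 mA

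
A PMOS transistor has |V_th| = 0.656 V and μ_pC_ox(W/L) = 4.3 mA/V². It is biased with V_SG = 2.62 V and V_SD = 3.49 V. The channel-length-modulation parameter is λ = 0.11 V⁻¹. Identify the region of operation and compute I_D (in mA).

V_ov = V_SG − |V_th| = 2.62 − 0.656 = 1.96 V.
Since V_SD = 3.49 V ≥ V_ov = 1.96 V, the device is in saturation.
I_D = ½ k_p V_ov² (1 + λ V_SD) = 0.5 × 4.3 × 1.96² × (1 + 0.11 × 3.49) = 11.5 mA.

Saturation; I_D = 11.5 mA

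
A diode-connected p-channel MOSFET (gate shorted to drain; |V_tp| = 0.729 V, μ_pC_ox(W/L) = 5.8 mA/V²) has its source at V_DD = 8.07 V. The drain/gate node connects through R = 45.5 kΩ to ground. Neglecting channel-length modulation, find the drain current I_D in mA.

With gate tied to drain, V_SG = V_SD ≥ V_SG − |V_tp|, so the device is in saturation.
KCL at the drain: ½ k_p (V_SG − |V_tp|)² = (V_DD − V_SG)/R.
Let x = V_SG − 0.729. Then 132 x² + x − 7.341 = 0, giving x = 0.232 V (positive root), so V_SG = 0.961 V.
I_D = (V_DD − V_SG)/R = (8.07 − 0.961) / 45.5 = 0.156 mA.

I_D = 0.156 mA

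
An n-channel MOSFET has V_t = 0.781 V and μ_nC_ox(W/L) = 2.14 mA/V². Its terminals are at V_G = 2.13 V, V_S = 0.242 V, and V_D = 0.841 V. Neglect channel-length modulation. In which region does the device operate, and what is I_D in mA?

Triode; I_D = 1.04 mA

V_GS = V_G − V_S = 2.13 − 0.242 = 1.89 V; V_DS = V_D − V_S = 0.841 − 0.242 = 0.599 V.
V_ov = V_GS − V_t = 1.89 − 0.781 = 1.11 V.
Since V_DS = 0.599 V < V_ov = 1.11 V, the device is in the triode region.
I_D = k_n [V_ov · V_DS − ½ V_DS²] = 2.14 × [1.11 × 0.599 − 0.5 × 0.599²] = 1.04 mA.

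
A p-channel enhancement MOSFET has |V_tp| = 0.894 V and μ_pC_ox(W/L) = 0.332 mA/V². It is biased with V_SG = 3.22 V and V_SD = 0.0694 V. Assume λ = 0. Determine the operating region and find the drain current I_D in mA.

V_ov = V_SG − |V_tp| = 3.22 − 0.894 = 2.33 V.
Since V_SD = 0.0694 V < V_ov = 2.33 V, the device is in the triode region.
I_D = k_p [V_ov · V_SD − ½ V_SD²] = 0.332 × [2.33 × 0.0694 − 0.5 × 0.0694²] = 0.0528 mA.

Triode; I_D = 0.0528 mA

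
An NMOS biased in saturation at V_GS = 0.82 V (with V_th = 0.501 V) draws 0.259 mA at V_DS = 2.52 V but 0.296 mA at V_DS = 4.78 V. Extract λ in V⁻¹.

λ = 0.0752 V⁻¹

With V_GS fixed, I_D ∝ (1 + λ V_DS) in saturation, so I_D2/I_D1 = (1 + λ V_DS2)/(1 + λ V_DS1).
0.296/0.259 = 1.143 = (1 + 4.78 λ)/(1 + 2.52 λ).
Solving: λ (I_D1 V_DS2 − I_D2 V_DS1) = I_D2 − I_D1, so λ = (0.296 − 0.259) / (0.259 × 4.78 − 0.296 × 2.52) = 0.037 / 0.492 = 0.0752 V⁻¹.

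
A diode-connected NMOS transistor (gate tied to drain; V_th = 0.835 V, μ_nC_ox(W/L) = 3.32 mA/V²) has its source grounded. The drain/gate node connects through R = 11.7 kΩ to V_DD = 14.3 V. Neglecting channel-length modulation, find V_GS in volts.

With gate tied to drain, V_GS = V_DS ≥ V_GS − V_th, so the device is in saturation.
KCL at the drain: ½ k_n (V_GS − V_th)² = (V_DD − V_GS)/R.
Let x = V_GS − 0.835. Then 19.4 x² + x − 13.46 = 0, giving x = 0.807 V (positive root), so V_GS = 1.64 V.
I_D = (V_DD − V_GS)/R = (14.3 − 1.64) / 11.7 = 1.08 mA.

V_GS = 1.64 V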